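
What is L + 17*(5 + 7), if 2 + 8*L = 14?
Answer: 411/2 ≈ 205.50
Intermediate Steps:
L = 3/2 (L = -1/4 + (1/8)*14 = -1/4 + 7/4 = 3/2 ≈ 1.5000)
L + 17*(5 + 7) = 3/2 + 17*(5 + 7) = 3/2 + 17*12 = 3/2 + 204 = 411/2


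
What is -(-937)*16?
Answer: 14992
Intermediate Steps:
-(-937)*16 = -1*(-14992) = 14992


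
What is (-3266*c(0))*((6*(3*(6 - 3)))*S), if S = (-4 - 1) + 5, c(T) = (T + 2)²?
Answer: 0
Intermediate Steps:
c(T) = (2 + T)²
S = 0 (S = -5 + 5 = 0)
(-3266*c(0))*((6*(3*(6 - 3)))*S) = (-3266*(2 + 0)²)*((6*(3*(6 - 3)))*0) = (-3266*2²)*((6*(3*3))*0) = (-3266*4)*((6*9)*0) = (-142*92)*(54*0) = -13064*0 = 0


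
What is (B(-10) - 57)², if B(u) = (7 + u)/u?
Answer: 321489/100 ≈ 3214.9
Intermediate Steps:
B(u) = (7 + u)/u
(B(-10) - 57)² = ((7 - 10)/(-10) - 57)² = (-⅒*(-3) - 57)² = (3/10 - 57)² = (-567/10)² = 321489/100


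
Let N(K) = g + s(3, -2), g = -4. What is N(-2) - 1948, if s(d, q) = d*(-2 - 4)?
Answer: -1970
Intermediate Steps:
s(d, q) = -6*d (s(d, q) = d*(-6) = -6*d)
N(K) = -22 (N(K) = -4 - 6*3 = -4 - 18 = -22)
N(-2) - 1948 = -22 - 1948 = -1970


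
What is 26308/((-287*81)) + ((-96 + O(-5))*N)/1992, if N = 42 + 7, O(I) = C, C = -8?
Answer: -7119677/1929501 ≈ -3.6899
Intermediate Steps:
O(I) = -8
N = 49
26308/((-287*81)) + ((-96 + O(-5))*N)/1992 = 26308/((-287*81)) + ((-96 - 8)*49)/1992 = 26308/(-23247) - 104*49*(1/1992) = 26308*(-1/23247) - 5096*1/1992 = -26308/23247 - 637/249 = -7119677/1929501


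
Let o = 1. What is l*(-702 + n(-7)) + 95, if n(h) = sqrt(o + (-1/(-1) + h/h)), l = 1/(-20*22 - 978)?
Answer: 67706/709 - sqrt(3)/1418 ≈ 95.494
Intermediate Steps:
l = -1/1418 (l = 1/(-440 - 978) = 1/(-1418) = -1/1418 ≈ -0.00070522)
n(h) = sqrt(3) (n(h) = sqrt(1 + (-1/(-1) + h/h)) = sqrt(1 + (-1*(-1) + 1)) = sqrt(1 + (1 + 1)) = sqrt(1 + 2) = sqrt(3))
l*(-702 + n(-7)) + 95 = -(-702 + sqrt(3))/1418 + 95 = (351/709 - sqrt(3)/1418) + 95 = 67706/709 - sqrt(3)/1418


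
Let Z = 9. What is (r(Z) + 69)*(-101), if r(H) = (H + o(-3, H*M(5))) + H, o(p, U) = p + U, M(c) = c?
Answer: -13029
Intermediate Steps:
o(p, U) = U + p
r(H) = -3 + 7*H (r(H) = (H + (H*5 - 3)) + H = (H + (5*H - 3)) + H = (H + (-3 + 5*H)) + H = (-3 + 6*H) + H = -3 + 7*H)
(r(Z) + 69)*(-101) = ((-3 + 7*9) + 69)*(-101) = ((-3 + 63) + 69)*(-101) = (60 + 69)*(-101) = 129*(-101) = -13029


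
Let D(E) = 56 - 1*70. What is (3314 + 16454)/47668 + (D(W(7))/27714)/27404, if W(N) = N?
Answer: 110391841021/266195796828 ≈ 0.41470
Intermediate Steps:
D(E) = -14 (D(E) = 56 - 70 = -14)
(3314 + 16454)/47668 + (D(W(7))/27714)/27404 = (3314 + 16454)/47668 - 14/27714/27404 = 19768*(1/47668) - 14*1/27714*(1/27404) = 4942/11917 - 7/13857*1/27404 = 4942/11917 - 7/379737228 = 110391841021/266195796828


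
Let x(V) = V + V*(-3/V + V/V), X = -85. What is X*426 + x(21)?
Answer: -36171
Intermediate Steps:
x(V) = V + V*(1 - 3/V) (x(V) = V + V*(-3/V + 1) = V + V*(1 - 3/V))
X*426 + x(21) = -85*426 + (-3 + 2*21) = -36210 + (-3 + 42) = -36210 + 39 = -36171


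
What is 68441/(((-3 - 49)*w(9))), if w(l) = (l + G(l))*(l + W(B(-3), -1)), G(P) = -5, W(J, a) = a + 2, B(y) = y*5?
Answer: -68441/2080 ≈ -32.904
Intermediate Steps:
B(y) = 5*y
W(J, a) = 2 + a
w(l) = (1 + l)*(-5 + l) (w(l) = (l - 5)*(l + (2 - 1)) = (-5 + l)*(l + 1) = (-5 + l)*(1 + l) = (1 + l)*(-5 + l))
68441/(((-3 - 49)*w(9))) = 68441/(((-3 - 49)*(-5 + 9² - 4*9))) = 68441/((-52*(-5 + 81 - 36))) = 68441/((-52*40)) = 68441/(-2080) = 68441*(-1/2080) = -68441/2080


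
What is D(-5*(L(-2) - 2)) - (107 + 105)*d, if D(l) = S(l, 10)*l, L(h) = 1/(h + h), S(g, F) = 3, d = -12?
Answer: 10311/4 ≈ 2577.8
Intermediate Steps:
L(h) = 1/(2*h)
D(l) = 3*l
D(-5*(L(-2) - 2)) - (107 + 105)*d = 3*(-5*((1/2)/(-2) - 2)) - (107 + 105)*(-12) = 3*(-5*((1/2)*(-1/2) - 2)) - 212*(-12) = 3*(-5*(-1/4 - 2)) - 1*(-2544) = 3*(-5*(-9/4)) + 2544 = 3*(45/4) + 2544 = 135/4 + 2544 = 10311/4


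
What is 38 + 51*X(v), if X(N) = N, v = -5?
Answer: -217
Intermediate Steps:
38 + 51*X(v) = 38 + 51*(-5) = 38 - 255 = -217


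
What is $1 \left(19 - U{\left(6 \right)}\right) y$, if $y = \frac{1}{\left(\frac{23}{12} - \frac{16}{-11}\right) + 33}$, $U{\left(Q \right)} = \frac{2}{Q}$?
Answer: $\frac{2464}{4801} \approx 0.51323$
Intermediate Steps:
$y = \frac{132}{4801}$ ($y = \frac{1}{\left(23 \cdot \frac{1}{12} - - \frac{16}{11}\right) + 33} = \frac{1}{\left(\frac{23}{12} + \frac{16}{11}\right) + 33} = \frac{1}{\frac{445}{132} + 33} = \frac{1}{\frac{4801}{132}} = \frac{132}{4801} \approx 0.027494$)
$1 \left(19 - U{\left(6 \right)}\right) y = 1 \left(19 - \frac{2}{6}\right) \frac{132}{4801} = 1 \left(19 - 2 \cdot \frac{1}{6}\right) \frac{132}{4801} = 1 \left(19 - \frac{1}{3}\right) \frac{132}{4801} = 1 \cdot \frac{56}{3} \cdot \frac{132}{4801} = \frac{56}{3} \cdot \frac{132}{4801} = \frac{2464}{4801}$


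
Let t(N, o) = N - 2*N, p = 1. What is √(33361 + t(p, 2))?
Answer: 4*√2085 ≈ 182.65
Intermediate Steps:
t(N, o) = -N
√(33361 + t(p, 2)) = √(33361 - 1*1) = √(33361 - 1) = √33360 = 4*√2085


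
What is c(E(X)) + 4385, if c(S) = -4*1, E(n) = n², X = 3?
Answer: 4381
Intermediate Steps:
c(S) = -4
c(E(X)) + 4385 = -4 + 4385 = 4381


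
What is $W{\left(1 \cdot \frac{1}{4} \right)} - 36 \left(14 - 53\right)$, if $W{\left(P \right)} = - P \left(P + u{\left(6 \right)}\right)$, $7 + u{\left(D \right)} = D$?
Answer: $\frac{22467}{16} \approx 1404.2$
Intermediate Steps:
$u{\left(D \right)} = -7 + D$
$W{\left(P \right)} = - P \left(-1 + P\right)$ ($W{\left(P \right)} = - P \left(P + \left(-7 + 6\right)\right) = - P \left(P - 1\right) = - P \left(-1 + P\right)$)
$W{\left(1 \cdot \frac{1}{4} \right)} - 36 \left(14 - 53\right) = 1 \cdot \frac{1}{4} \left(1 - 1 \cdot \frac{1}{4}\right) - 36 \left(14 - 53\right) = 1 \cdot \frac{1}{4} \left(1 - 1 \cdot \frac{1}{4}\right) - -1404 = \frac{1 - \frac{1}{4}}{4} + 1404 = \frac{1}{4} \cdot \frac{3}{4} + 1404 = \frac{3}{16} + 1404 = \frac{22467}{16}$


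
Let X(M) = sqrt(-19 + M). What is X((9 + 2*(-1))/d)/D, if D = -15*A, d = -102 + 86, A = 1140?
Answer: -I*sqrt(311)/68400 ≈ -0.00025782*I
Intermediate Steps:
d = -16
D = -17100 (D = -15*1140 = -17100)
X((9 + 2*(-1))/d)/D = sqrt(-19 + (9 + 2*(-1))/(-16))/(-17100) = sqrt(-19 + (9 - 2)*(-1/16))*(-1/17100) = sqrt(-19 + 7*(-1/16))*(-1/17100) = sqrt(-19 - 7/16)*(-1/17100) = sqrt(-311/16)*(-1/17100) = (I*sqrt(311)/4)*(-1/17100) = -I*sqrt(311)/68400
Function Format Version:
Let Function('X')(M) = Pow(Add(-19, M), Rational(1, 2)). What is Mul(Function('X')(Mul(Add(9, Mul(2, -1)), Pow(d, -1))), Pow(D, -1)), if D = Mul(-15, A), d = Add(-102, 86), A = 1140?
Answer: Mul(Rational(-1, 68400), I, Pow(311, Rational(1, 2))) ≈ Mul(-0.00025782, I)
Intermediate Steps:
d = -16
D = -17100 (D = Mul(-15, 1140) = -17100)
Mul(Function('X')(Mul(Add(9, Mul(2, -1)), Pow(d, -1))), Pow(D, -1)) = Mul(Pow(Add(-19, Mul(Add(9, Mul(2, -1)), Pow(-16, -1))), Rational(1, 2)), Pow(-17100, -1)) = Mul(Pow(Add(-19, Mul(Add(9, -2), Rational(-1, 16))), Rational(1, 2)), Rational(-1, 17100)) = Mul(Pow(Add(-19, Mul(7, Rational(-1, 16))), Rational(1, 2)), Rational(-1, 17100)) = Mul(Pow(Add(-19, Rational(-7, 16)), Rational(1, 2)), Rational(-1, 17100)) = Mul(Pow(Rational(-311, 16), Rational(1, 2)), Rational(-1, 17100)) = Mul(Mul(Rational(1, 4), I, Pow(311, Rational(1, 2))), Rational(-1, 17100)) = Mul(Rational(-1, 68400), I, Pow(311, Rational(1, 2)))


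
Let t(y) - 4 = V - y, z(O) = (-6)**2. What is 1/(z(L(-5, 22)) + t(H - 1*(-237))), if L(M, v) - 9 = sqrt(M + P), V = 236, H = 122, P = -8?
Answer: -1/83 ≈ -0.012048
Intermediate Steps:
L(M, v) = 9 + sqrt(-8 + M) (L(M, v) = 9 + sqrt(M - 8) = 9 + sqrt(-8 + M))
z(O) = 36
t(y) = 240 - y (t(y) = 4 + (236 - y) = 240 - y)
1/(z(L(-5, 22)) + t(H - 1*(-237))) = 1/(36 + (240 - (122 - 1*(-237)))) = 1/(36 + (240 - (122 + 237))) = 1/(36 + (240 - 1*359)) = 1/(36 + (240 - 359)) = 1/(36 - 119) = 1/(-83) = -1/83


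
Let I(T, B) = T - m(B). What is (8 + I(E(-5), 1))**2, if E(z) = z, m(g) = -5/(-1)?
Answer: 4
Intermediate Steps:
m(g) = 5 (m(g) = -5*(-1) = 5)
I(T, B) = -5 + T (I(T, B) = T - 1*5 = T - 5 = -5 + T)
(8 + I(E(-5), 1))**2 = (8 + (-5 - 5))**2 = (8 - 10)**2 = (-2)**2 = 4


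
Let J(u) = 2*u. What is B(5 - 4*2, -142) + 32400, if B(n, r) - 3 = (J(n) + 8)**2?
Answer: 32407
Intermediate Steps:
B(n, r) = 3 + (8 + 2*n)**2 (B(n, r) = 3 + (2*n + 8)**2 = 3 + (8 + 2*n)**2)
B(5 - 4*2, -142) + 32400 = (3 + 4*(4 + (5 - 4*2))**2) + 32400 = (3 + 4*(4 + (5 - 8))**2) + 32400 = (3 + 4*(4 - 3)**2) + 32400 = (3 + 4*1**2) + 32400 = (3 + 4*1) + 32400 = (3 + 4) + 32400 = 7 + 32400 = 32407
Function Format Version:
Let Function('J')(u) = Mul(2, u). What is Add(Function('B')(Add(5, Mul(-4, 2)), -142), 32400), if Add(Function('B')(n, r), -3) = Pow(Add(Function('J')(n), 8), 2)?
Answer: 32407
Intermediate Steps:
Function('B')(n, r) = Add(3, Pow(Add(8, Mul(2, n)), 2)) (Function('B')(n, r) = Add(3, Pow(Add(Mul(2, n), 8), 2)) = Add(3, Pow(Add(8, Mul(2, n)), 2)))
Add(Function('B')(Add(5, Mul(-4, 2)), -142), 32400) = Add(Add(3, Mul(4, Pow(Add(4, Add(5, Mul(-4, 2))), 2))), 32400) = Add(Add(3, Mul(4, Pow(Add(4, Add(5, -8)), 2))), 32400) = Add(Add(3, Mul(4, Pow(Add(4, -3), 2))), 32400) = Add(Add(3, Mul(4, Pow(1, 2))), 32400) = Add(Add(3, Mul(4, 1)), 32400) = Add(Add(3, 4), 32400) = Add(7, 32400) = 32407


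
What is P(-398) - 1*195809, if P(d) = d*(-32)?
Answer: -183073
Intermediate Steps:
P(d) = -32*d
P(-398) - 1*195809 = -32*(-398) - 1*195809 = 12736 - 195809 = -183073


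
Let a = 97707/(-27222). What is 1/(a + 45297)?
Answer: 9074/410992409 ≈ 2.2078e-5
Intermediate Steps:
a = -32569/9074 (a = 97707*(-1/27222) = -32569/9074 ≈ -3.5893)
1/(a + 45297) = 1/(-32569/9074 + 45297) = 1/(410992409/9074) = 9074/410992409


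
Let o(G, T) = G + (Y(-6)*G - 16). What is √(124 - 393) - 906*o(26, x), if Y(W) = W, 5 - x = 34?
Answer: 132276 + I*√269 ≈ 1.3228e+5 + 16.401*I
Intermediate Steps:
x = -29 (x = 5 - 1*34 = 5 - 34 = -29)
o(G, T) = -16 - 5*G (o(G, T) = G + (-6*G - 16) = G + (-16 - 6*G) = -16 - 5*G)
√(124 - 393) - 906*o(26, x) = √(124 - 393) - 906*(-16 - 5*26) = √(-269) - 906*(-16 - 130) = I*√269 - 906*(-146) = I*√269 + 132276 = 132276 + I*√269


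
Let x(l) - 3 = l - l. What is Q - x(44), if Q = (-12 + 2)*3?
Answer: -33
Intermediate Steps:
x(l) = 3 (x(l) = 3 + (l - l) = 3 + 0 = 3)
Q = -30 (Q = -10*3 = -30)
Q - x(44) = -30 - 1*3 = -30 - 3 = -33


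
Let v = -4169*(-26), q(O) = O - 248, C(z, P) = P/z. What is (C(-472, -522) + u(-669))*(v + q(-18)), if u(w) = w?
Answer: -4260864936/59 ≈ -7.2218e+7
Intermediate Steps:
q(O) = -248 + O
v = 108394
(C(-472, -522) + u(-669))*(v + q(-18)) = (-522/(-472) - 669)*(108394 + (-248 - 18)) = (-522*(-1/472) - 669)*(108394 - 266) = (261/236 - 669)*108128 = -157623/236*108128 = -4260864936/59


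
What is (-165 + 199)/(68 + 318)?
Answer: 17/193 ≈ 0.088083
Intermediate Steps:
(-165 + 199)/(68 + 318) = 34/386 = 34*(1/386) = 17/193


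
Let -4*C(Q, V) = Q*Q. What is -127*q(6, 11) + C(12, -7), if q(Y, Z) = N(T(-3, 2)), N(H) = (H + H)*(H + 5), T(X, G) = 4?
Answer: -9180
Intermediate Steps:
N(H) = 2*H*(5 + H) (N(H) = (2*H)*(5 + H) = 2*H*(5 + H))
C(Q, V) = -Q**2/4 (C(Q, V) = -Q*Q/4 = -Q**2/4)
q(Y, Z) = 72 (q(Y, Z) = 2*4*(5 + 4) = 2*4*9 = 72)
-127*q(6, 11) + C(12, -7) = -127*72 - 1/4*12**2 = -9144 - 1/4*144 = -9144 - 36 = -9180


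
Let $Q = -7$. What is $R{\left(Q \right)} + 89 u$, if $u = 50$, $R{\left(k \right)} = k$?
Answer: $4443$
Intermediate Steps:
$R{\left(Q \right)} + 89 u = -7 + 89 \cdot 50 = -7 + 4450 = 4443$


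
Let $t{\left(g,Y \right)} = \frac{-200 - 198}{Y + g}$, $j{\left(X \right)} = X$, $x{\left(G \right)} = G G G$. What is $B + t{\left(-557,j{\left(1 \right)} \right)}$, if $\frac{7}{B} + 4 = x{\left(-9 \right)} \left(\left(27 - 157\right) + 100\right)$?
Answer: $\frac{1088320}{1519687} \approx 0.71615$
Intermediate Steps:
$x{\left(G \right)} = G^{3}$ ($x{\left(G \right)} = G^{2} G = G^{3}$)
$t{\left(g,Y \right)} = - \frac{398}{Y + g}$
$B = \frac{7}{21866}$ ($B = \frac{7}{-4 + \left(-9\right)^{3} \left(\left(27 - 157\right) + 100\right)} = \frac{7}{-4 - 729 \left(-130 + 100\right)} = \frac{7}{-4 - -21870} = \frac{7}{-4 + 21870} = \frac{7}{21866} \approx 0.00032013$)
$B + t{\left(-557,j{\left(1 \right)} \right)} = \frac{7}{21866} - \frac{398}{1 - 557} = \frac{7}{21866} - \frac{398}{-556} = \frac{7}{21866} - - \frac{199}{278} = \frac{7}{21866} + \frac{199}{278} = \frac{1088320}{1519687}$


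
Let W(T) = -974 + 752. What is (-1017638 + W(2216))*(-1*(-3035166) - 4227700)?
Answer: 1213832657240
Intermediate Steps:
W(T) = -222
(-1017638 + W(2216))*(-1*(-3035166) - 4227700) = (-1017638 - 222)*(-1*(-3035166) - 4227700) = -1017860*(3035166 - 4227700) = -1017860*(-1192534) = 1213832657240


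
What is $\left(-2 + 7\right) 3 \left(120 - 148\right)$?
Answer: $-420$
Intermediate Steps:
$\left(-2 + 7\right) 3 \left(120 - 148\right) = 5 \cdot 3 \left(-28\right) = 15 \left(-28\right) = -420$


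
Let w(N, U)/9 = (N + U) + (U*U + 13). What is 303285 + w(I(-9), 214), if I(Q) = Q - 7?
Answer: 717348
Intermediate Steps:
I(Q) = -7 + Q
w(N, U) = 117 + 9*N + 9*U + 9*U**2 (w(N, U) = 9*((N + U) + (U*U + 13)) = 9*((N + U) + (U**2 + 13)) = 9*((N + U) + (13 + U**2)) = 9*(13 + N + U + U**2) = 117 + 9*N + 9*U + 9*U**2)
303285 + w(I(-9), 214) = 303285 + (117 + 9*(-7 - 9) + 9*214 + 9*214**2) = 303285 + (117 + 9*(-16) + 1926 + 9*45796) = 303285 + (117 - 144 + 1926 + 412164) = 303285 + 414063 = 717348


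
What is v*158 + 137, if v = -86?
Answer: -13451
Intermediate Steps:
v*158 + 137 = -86*158 + 137 = -13588 + 137 = -13451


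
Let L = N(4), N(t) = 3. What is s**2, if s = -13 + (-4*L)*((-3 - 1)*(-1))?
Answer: 3721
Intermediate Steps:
L = 3
s = -61 (s = -13 + (-4*3)*((-3 - 1)*(-1)) = -13 - (-48)*(-1) = -13 - 12*4 = -13 - 48 = -61)
s**2 = (-61)**2 = 3721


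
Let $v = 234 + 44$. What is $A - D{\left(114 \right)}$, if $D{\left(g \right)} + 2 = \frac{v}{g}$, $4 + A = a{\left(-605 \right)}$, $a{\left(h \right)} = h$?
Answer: $- \frac{34738}{57} \approx -609.44$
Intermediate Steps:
$v = 278$
$A = -609$ ($A = -4 - 605 = -609$)
$D{\left(g \right)} = -2 + \frac{278}{g}$
$A - D{\left(114 \right)} = -609 - \left(-2 + \frac{278}{114}\right) = -609 - \left(-2 + 278 \cdot \frac{1}{114}\right) = -609 - \left(-2 + \frac{139}{57}\right) = -609 - \frac{25}{57} = - \frac{34738}{57}$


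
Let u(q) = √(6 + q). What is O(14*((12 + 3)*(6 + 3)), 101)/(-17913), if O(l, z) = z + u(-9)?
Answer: -101/17913 - I*√3/17913 ≈ -0.0056384 - 9.6692e-5*I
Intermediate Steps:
O(l, z) = z + I*√3 (O(l, z) = z + √(6 - 9) = z + √(-3) = z + I*√3)
O(14*((12 + 3)*(6 + 3)), 101)/(-17913) = (101 + I*√3)/(-17913) = (101 + I*√3)*(-1/17913) = -101/17913 - I*√3/17913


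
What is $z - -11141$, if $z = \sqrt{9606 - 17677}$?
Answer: $11141 + i \sqrt{8071} \approx 11141.0 + 89.839 i$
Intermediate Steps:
$z = i \sqrt{8071}$ ($z = \sqrt{-8071} = i \sqrt{8071} \approx 89.839 i$)
$z - -11141 = i \sqrt{8071} - -11141 = i \sqrt{8071} + 11141 = 11141 + i \sqrt{8071}$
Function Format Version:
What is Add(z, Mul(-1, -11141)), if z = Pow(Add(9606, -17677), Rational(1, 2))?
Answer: Add(11141, Mul(I, Pow(8071, Rational(1, 2)))) ≈ Add(11141., Mul(89.839, I))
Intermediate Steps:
z = Mul(I, Pow(8071, Rational(1, 2))) (z = Pow(-8071, Rational(1, 2)) = Mul(I, Pow(8071, Rational(1, 2))) ≈ Mul(89.839, I))
Add(z, Mul(-1, -11141)) = Add(Mul(I, Pow(8071, Rational(1, 2))), Mul(-1, -11141)) = Add(Mul(I, Pow(8071, Rational(1, 2))), 11141) = Add(11141, Mul(I, Pow(8071, Rational(1, 2))))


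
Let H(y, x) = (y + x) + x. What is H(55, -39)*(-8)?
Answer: 184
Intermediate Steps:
H(y, x) = y + 2*x (H(y, x) = (x + y) + x = y + 2*x)
H(55, -39)*(-8) = (55 + 2*(-39))*(-8) = (55 - 78)*(-8) = -23*(-8) = 184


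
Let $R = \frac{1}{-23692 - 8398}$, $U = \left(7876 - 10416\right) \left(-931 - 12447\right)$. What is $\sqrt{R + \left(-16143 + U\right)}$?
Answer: $\frac{9 \sqrt{431790371156810}}{32090} \approx 5827.9$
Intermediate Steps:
$U = 33980120$ ($U = \left(-2540\right) \left(-13378\right) = 33980120$)
$R = - \frac{1}{32090}$ ($R = \frac{1}{-23692 - 8398} = \frac{1}{-32090} = - \frac{1}{32090} \approx -3.1162 \cdot 10^{-5}$)
$\sqrt{R + \left(-16143 + U\right)} = \sqrt{- \frac{1}{32090} + \left(-16143 + 33980120\right)} = \sqrt{- \frac{1}{32090} + 33963977} = \sqrt{\frac{1089904021929}{32090}} = \frac{9 \sqrt{431790371156810}}{32090}$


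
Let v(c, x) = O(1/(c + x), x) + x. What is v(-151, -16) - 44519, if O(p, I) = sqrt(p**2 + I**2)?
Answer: -44535 + sqrt(7139585)/167 ≈ -44519.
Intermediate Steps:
O(p, I) = sqrt(I**2 + p**2)
v(c, x) = x + sqrt(x**2 + (c + x)**(-2)) (v(c, x) = sqrt(x**2 + (1/(c + x))**2) + x = sqrt(x**2 + (c + x)**(-2)) + x = x + sqrt(x**2 + (c + x)**(-2)))
v(-151, -16) - 44519 = (-16 + sqrt((-16)**2 + (-151 - 16)**(-2))) - 44519 = (-16 + sqrt(256 + (-167)**(-2))) - 44519 = (-16 + sqrt(256 + 1/27889)) - 44519 = (-16 + sqrt(7139585/27889)) - 44519 = (-16 + sqrt(7139585)/167) - 44519 = -44535 + sqrt(7139585)/167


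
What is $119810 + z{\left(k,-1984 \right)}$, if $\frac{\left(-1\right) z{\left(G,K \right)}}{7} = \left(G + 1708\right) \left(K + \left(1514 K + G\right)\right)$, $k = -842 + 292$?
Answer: $24369268670$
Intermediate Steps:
$k = -550$
$z{\left(G,K \right)} = - 7 \left(1708 + G\right) \left(G + 1515 K\right)$ ($z{\left(G,K \right)} = - 7 \left(G + 1708\right) \left(K + \left(1514 K + G\right)\right) = - 7 \left(1708 + G\right) \left(K + \left(G + 1514 K\right)\right) = - 7 \left(1708 + G\right) \left(G + 1515 K\right)$)
$119810 + z{\left(k,-1984 \right)} = 119810 - \left(-35943442360 + 2117500 + 11572176000\right) = 119810 + \left(35936866560 + 6575800 - 2117500 - 11572176000\right) = 119810 + 24369148860 = 24369268670$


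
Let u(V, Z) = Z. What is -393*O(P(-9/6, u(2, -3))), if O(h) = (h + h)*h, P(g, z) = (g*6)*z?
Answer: -572994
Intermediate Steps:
P(g, z) = 6*g*z (P(g, z) = (6*g)*z = 6*g*z)
O(h) = 2*h² (O(h) = (2*h)*h = 2*h²)
-393*O(P(-9/6, u(2, -3))) = -786*(6*(-9/6)*(-3))² = -786*(6*(-9*⅙)*(-3))² = -786*(6*(-3/2)*(-3))² = -786*27² = -786*729 = -393*1458 = -572994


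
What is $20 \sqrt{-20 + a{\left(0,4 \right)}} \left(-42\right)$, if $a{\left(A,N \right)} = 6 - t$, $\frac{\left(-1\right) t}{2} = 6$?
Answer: $- 840 i \sqrt{2} \approx - 1187.9 i$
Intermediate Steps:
$t = -12$ ($t = \left(-2\right) 6 = -12$)
$a{\left(A,N \right)} = 18$ ($a{\left(A,N \right)} = 6 - -12 = 6 + 12 = 18$)
$20 \sqrt{-20 + a{\left(0,4 \right)}} \left(-42\right) = 20 \sqrt{-20 + 18} \left(-42\right) = 20 \sqrt{-2} \left(-42\right) = 20 i \sqrt{2} \left(-42\right) = - 840 i \sqrt{2}$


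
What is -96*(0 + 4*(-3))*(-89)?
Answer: -102528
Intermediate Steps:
-96*(0 + 4*(-3))*(-89) = -96*(0 - 12)*(-89) = -96*(-12)*(-89) = 1152*(-89) = -102528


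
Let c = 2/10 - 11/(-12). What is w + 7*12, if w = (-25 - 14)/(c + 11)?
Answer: 58728/727 ≈ 80.781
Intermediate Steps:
c = 67/60 (c = 2*(1/10) - 11*(-1/12) = 1/5 + 11/12 = 67/60 ≈ 1.1167)
w = -2340/727 (w = (-25 - 14)/(67/60 + 11) = -39/727/60 = -39*60/727 = -2340/727 ≈ -3.2187)
w + 7*12 = -2340/727 + 7*12 = -2340/727 + 84 = 58728/727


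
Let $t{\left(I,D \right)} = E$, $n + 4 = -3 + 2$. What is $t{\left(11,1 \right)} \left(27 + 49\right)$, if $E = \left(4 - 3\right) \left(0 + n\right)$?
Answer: $-380$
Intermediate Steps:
$n = -5$ ($n = -4 + \left(-3 + 2\right) = -4 - 1 = -5$)
$E = -5$ ($E = \left(4 - 3\right) \left(0 - 5\right) = 1 \left(-5\right) = -5$)
$t{\left(I,D \right)} = -5$
$t{\left(11,1 \right)} \left(27 + 49\right) = - 5 \left(27 + 49\right) = \left(-5\right) 76 = -380$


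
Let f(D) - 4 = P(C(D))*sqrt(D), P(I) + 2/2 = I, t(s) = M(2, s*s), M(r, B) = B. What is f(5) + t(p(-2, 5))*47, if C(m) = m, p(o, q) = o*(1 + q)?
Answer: 6772 + 4*sqrt(5) ≈ 6780.9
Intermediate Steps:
t(s) = s**2 (t(s) = s*s = s**2)
P(I) = -1 + I
f(D) = 4 + sqrt(D)*(-1 + D) (f(D) = 4 + (-1 + D)*sqrt(D) = 4 + sqrt(D)*(-1 + D))
f(5) + t(p(-2, 5))*47 = (4 + sqrt(5)*(-1 + 5)) + (-2*(1 + 5))**2*47 = (4 + sqrt(5)*4) + (-2*6)**2*47 = (4 + 4*sqrt(5)) + (-12)**2*47 = (4 + 4*sqrt(5)) + 144*47 = (4 + 4*sqrt(5)) + 6768 = 6772 + 4*sqrt(5)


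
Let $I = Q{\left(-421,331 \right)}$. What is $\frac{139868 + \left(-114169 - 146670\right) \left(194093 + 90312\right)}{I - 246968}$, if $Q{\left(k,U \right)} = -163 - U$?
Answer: $\frac{74183775927}{247462} \approx 2.9978 \cdot 10^{5}$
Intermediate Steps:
$I = -494$ ($I = -163 - 331 = -494$)
$\frac{139868 + \left(-114169 - 146670\right) \left(194093 + 90312\right)}{I - 246968} = \frac{139868 + \left(-114169 - 146670\right) \left(194093 + 90312\right)}{-494 - 246968} = \frac{139868 - 74183915795}{-247462} = \left(139868 - 74183915795\right) \left(- \frac{1}{247462}\right) = \left(-74183775927\right) \left(- \frac{1}{247462}\right) = \frac{74183775927}{247462}$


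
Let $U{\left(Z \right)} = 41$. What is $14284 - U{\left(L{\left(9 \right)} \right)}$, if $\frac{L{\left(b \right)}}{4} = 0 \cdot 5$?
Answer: $14243$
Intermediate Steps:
$L{\left(b \right)} = 0$ ($L{\left(b \right)} = 4 \cdot 0 \cdot 5 = 4 \cdot 0 = 0$)
$14284 - U{\left(L{\left(9 \right)} \right)} = 14284 - 41 = 14243$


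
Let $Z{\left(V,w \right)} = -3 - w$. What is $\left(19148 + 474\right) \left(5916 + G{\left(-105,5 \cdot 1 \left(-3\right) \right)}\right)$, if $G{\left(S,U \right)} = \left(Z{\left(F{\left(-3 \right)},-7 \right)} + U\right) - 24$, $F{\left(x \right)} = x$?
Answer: $115396982$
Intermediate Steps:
$G{\left(S,U \right)} = -20 + U$ ($G{\left(S,U \right)} = \left(\left(-3 - -7\right) + U\right) - 24 = \left(\left(-3 + 7\right) + U\right) - 24 = \left(4 + U\right) - 24 = -20 + U$)
$\left(19148 + 474\right) \left(5916 + G{\left(-105,5 \cdot 1 \left(-3\right) \right)}\right) = \left(19148 + 474\right) \left(5916 - \left(20 - 5 \cdot 1 \left(-3\right)\right)\right) = 19622 \left(5916 + \left(-20 + 5 \left(-3\right)\right)\right) = 19622 \left(5916 - 35\right) = 19622 \cdot 5881 = 115396982$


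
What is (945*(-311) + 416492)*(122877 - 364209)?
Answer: -29586579204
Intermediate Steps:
(945*(-311) + 416492)*(122877 - 364209) = (-293895 + 416492)*(-241332) = 122597*(-241332) = -29586579204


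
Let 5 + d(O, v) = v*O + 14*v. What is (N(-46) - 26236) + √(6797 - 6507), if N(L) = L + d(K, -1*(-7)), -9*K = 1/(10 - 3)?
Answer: -235702/9 + √290 ≈ -26172.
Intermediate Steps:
K = -1/63 (K = -1/(9*(10 - 3)) = -⅑/7 = -⅑*⅐ = -1/63 ≈ -0.015873)
d(O, v) = -5 + 14*v + O*v (d(O, v) = -5 + (v*O + 14*v) = -5 + (O*v + 14*v) = -5 + (14*v + O*v) = -5 + 14*v + O*v)
N(L) = 836/9 + L (N(L) = L + (-5 + 14*(-1*(-7)) - (-1)*(-7)/63) = L + (-5 + 14*7 - 1/63*7) = L + (-5 + 98 - ⅑) = L + 836/9 = 836/9 + L)
(N(-46) - 26236) + √(6797 - 6507) = ((836/9 - 46) - 26236) + √(6797 - 6507) = (422/9 - 26236) + √290 = -235702/9 + √290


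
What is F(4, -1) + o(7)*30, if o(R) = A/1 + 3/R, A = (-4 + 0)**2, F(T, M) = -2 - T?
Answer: 3408/7 ≈ 486.86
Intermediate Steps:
A = 16 (A = (-4)**2 = 16)
o(R) = 16 + 3/R (o(R) = 16/1 + 3/R = 16*1 + 3/R = 16 + 3/R)
F(4, -1) + o(7)*30 = (-2 - 1*4) + (16 + 3/7)*30 = (-2 - 4) + (16 + 3*(1/7))*30 = -6 + (16 + 3/7)*30 = -6 + (115/7)*30 = -6 + 3450/7 = 3408/7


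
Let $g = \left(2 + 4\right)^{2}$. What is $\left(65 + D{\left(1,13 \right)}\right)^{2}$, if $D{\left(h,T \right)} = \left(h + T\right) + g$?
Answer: $13225$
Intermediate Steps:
$g = 36$ ($g = 6^{2} = 36$)
$D{\left(h,T \right)} = 36 + T + h$ ($D{\left(h,T \right)} = \left(h + T\right) + 36 = \left(T + h\right) + 36 = 36 + T + h$)
$\left(65 + D{\left(1,13 \right)}\right)^{2} = \left(65 + \left(36 + 13 + 1\right)\right)^{2} = \left(65 + 50\right)^{2} = 115^{2} = 13225$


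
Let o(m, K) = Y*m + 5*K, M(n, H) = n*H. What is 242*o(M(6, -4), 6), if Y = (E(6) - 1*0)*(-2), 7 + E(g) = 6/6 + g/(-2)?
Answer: -97284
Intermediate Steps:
E(g) = -6 - g/2 (E(g) = -7 + (6/6 + g/(-2)) = -7 + (6*(⅙) + g*(-½)) = -7 + (1 - g/2) = -6 - g/2)
M(n, H) = H*n
Y = 18 (Y = ((-6 - ½*6) - 1*0)*(-2) = ((-6 - 3) + 0)*(-2) = (-9 + 0)*(-2) = -9*(-2) = 18)
o(m, K) = 5*K + 18*m (o(m, K) = 18*m + 5*K = 5*K + 18*m)
242*o(M(6, -4), 6) = 242*(5*6 + 18*(-4*6)) = 242*(30 + 18*(-24)) = 242*(30 - 432) = 242*(-402) = -97284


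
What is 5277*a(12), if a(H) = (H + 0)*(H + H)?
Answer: 1519776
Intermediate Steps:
a(H) = 2*H**2 (a(H) = H*(2*H) = 2*H**2)
5277*a(12) = 5277*(2*12**2) = 5277*(2*144) = 5277*288 = 1519776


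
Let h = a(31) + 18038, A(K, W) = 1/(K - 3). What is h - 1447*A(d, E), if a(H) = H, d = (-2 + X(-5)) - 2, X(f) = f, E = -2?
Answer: 218275/12 ≈ 18190.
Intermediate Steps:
d = -9 (d = (-2 - 5) - 2 = -7 - 2 = -9)
A(K, W) = 1/(-3 + K)
h = 18069 (h = 31 + 18038 = 18069)
h - 1447*A(d, E) = 18069 - 1447/(-3 - 9) = 18069 - 1447/(-12) = 18069 - 1447*(-1)/12 = 18069 - 1*(-1447/12) = 18069 + 1447/12 = 218275/12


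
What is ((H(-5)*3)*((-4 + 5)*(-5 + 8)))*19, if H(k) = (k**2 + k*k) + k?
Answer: 7695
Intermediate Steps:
H(k) = k + 2*k**2 (H(k) = (k**2 + k**2) + k = 2*k**2 + k = k + 2*k**2)
((H(-5)*3)*((-4 + 5)*(-5 + 8)))*19 = ((-5*(1 + 2*(-5))*3)*((-4 + 5)*(-5 + 8)))*19 = ((-5*(1 - 10)*3)*(1*3))*19 = ((-5*(-9)*3)*3)*19 = ((45*3)*3)*19 = (135*3)*19 = 405*19 = 7695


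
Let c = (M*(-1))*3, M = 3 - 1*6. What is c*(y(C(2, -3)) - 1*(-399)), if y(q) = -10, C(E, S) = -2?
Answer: 3501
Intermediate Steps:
M = -3 (M = 3 - 6 = -3)
c = 9 (c = -3*(-1)*3 = 3*3 = 9)
c*(y(C(2, -3)) - 1*(-399)) = 9*(-10 - 1*(-399)) = 9*(-10 + 399) = 9*389 = 3501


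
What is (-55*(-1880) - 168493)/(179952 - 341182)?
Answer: 65093/161230 ≈ 0.40373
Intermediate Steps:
(-55*(-1880) - 168493)/(179952 - 341182) = (103400 - 168493)/(-161230) = -65093*(-1/161230) = 65093/161230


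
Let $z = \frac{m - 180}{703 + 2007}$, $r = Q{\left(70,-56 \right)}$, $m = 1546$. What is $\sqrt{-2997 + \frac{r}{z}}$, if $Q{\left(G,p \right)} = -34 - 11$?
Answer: $\frac{3 i \sqrt{159968162}}{683} \approx 55.554 i$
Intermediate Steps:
$Q{\left(G,p \right)} = -45$ ($Q{\left(G,p \right)} = -34 - 11 = -45$)
$r = -45$
$z = \frac{683}{1355}$ ($z = \frac{1546 - 180}{703 + 2007} = \frac{1366}{2710} = 1366 \cdot \frac{1}{2710} = \frac{683}{1355} \approx 0.50406$)
$\sqrt{-2997 + \frac{r}{z}} = \sqrt{-2997 - \frac{45}{\frac{683}{1355}}} = \sqrt{-2997 - \frac{60975}{683}} = \sqrt{- \frac{2107926}{683}} = \frac{3 i \sqrt{159968162}}{683}$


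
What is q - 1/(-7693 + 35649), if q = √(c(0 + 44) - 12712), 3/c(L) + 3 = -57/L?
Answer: -1/27956 + 10*I*√56063/21 ≈ -3.577e-5 + 112.75*I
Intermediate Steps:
c(L) = 3/(-3 - 57/L)
q = 10*I*√56063/21 (q = √(-(0 + 44)/(19 + (0 + 44)) - 12712) = √(-1*44/(19 + 44) - 12712) = √(-1*44/63 - 12712) = √(-1*44*1/63 - 12712) = √(-44/63 - 12712) = √(-800900/63) = 10*I*√56063/21 ≈ 112.75*I)
q - 1/(-7693 + 35649) = 10*I*√56063/21 - 1/(-7693 + 35649) = 10*I*√56063/21 - 1/27956 = -1/27956 + 10*I*√56063/21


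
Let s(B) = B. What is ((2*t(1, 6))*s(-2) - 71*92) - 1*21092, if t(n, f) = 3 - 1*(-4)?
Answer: -27652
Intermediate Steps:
t(n, f) = 7 (t(n, f) = 3 + 4 = 7)
((2*t(1, 6))*s(-2) - 71*92) - 1*21092 = ((2*7)*(-2) - 71*92) - 1*21092 = (14*(-2) - 6532) - 21092 = (-28 - 6532) - 21092 = -6560 - 21092 = -27652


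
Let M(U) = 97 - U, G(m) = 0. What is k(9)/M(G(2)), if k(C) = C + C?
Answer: 18/97 ≈ 0.18557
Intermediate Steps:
k(C) = 2*C
k(9)/M(G(2)) = (2*9)/(97 - 1*0) = 18/(97 + 0) = 18/97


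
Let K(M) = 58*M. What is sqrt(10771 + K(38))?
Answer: 5*sqrt(519) ≈ 113.91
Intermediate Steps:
sqrt(10771 + K(38)) = sqrt(10771 + 58*38) = sqrt(10771 + 2204) = sqrt(12975) = 5*sqrt(519)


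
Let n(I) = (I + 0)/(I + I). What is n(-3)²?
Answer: ¼ ≈ 0.25000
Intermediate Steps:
n(I) = ½ (n(I) = I/((2*I)) = I*(1/(2*I)) = ½)
n(-3)² = (½)² = ¼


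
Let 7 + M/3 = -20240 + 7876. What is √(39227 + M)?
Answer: √2114 ≈ 45.978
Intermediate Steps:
M = -37113 (M = -21 + 3*(-20240 + 7876) = -21 + 3*(-12364) = -21 - 37092 = -37113)
√(39227 + M) = √(39227 - 37113) = √2114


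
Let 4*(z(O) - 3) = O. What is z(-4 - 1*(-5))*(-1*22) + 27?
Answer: -89/2 ≈ -44.500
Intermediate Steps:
z(O) = 3 + O/4
z(-4 - 1*(-5))*(-1*22) + 27 = (3 + (-4 - 1*(-5))/4)*(-1*22) + 27 = (3 + (-4 + 5)/4)*(-22) + 27 = (3 + (1/4)*1)*(-22) + 27 = (3 + 1/4)*(-22) + 27 = (13/4)*(-22) + 27 = -143/2 + 27 = -89/2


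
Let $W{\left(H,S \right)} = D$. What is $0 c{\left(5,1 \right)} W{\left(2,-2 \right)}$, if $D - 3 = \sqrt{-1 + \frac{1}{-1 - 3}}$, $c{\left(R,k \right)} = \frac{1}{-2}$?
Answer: $0$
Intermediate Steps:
$c{\left(R,k \right)} = - \frac{1}{2}$
$D = 3 + \frac{i \sqrt{5}}{2}$ ($D = 3 + \sqrt{-1 + \frac{1}{-1 - 3}} = 3 + \sqrt{-1 + \frac{1}{-4}} = 3 + \sqrt{-1 - \frac{1}{4}} = 3 + \sqrt{- \frac{5}{4}} = 3 + \frac{i \sqrt{5}}{2} \approx 3.0 + 1.118 i$)
$W{\left(H,S \right)} = 3 + \frac{i \sqrt{5}}{2}$
$0 c{\left(5,1 \right)} W{\left(2,-2 \right)} = 0 \left(- \frac{1}{2}\right) \left(3 + \frac{i \sqrt{5}}{2}\right) = 0 \left(3 + \frac{i \sqrt{5}}{2}\right) = 0$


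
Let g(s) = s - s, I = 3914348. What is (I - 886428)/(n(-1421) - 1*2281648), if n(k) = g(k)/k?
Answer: -189245/142603 ≈ -1.3271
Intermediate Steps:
g(s) = 0
n(k) = 0 (n(k) = 0/k = 0)
(I - 886428)/(n(-1421) - 1*2281648) = (3914348 - 886428)/(0 - 1*2281648) = 3027920/(0 - 2281648) = 3027920/(-2281648) = 3027920*(-1/2281648) = -189245/142603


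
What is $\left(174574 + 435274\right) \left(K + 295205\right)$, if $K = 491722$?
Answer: $479905857096$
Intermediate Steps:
$\left(174574 + 435274\right) \left(K + 295205\right) = \left(174574 + 435274\right) \left(491722 + 295205\right) = 609848 \cdot 786927 = 479905857096$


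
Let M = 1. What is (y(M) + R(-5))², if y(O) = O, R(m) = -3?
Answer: 4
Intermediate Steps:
(y(M) + R(-5))² = (1 - 3)² = (-2)² = 4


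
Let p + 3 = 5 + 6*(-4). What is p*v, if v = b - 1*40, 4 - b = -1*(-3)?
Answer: 858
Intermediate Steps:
b = 1 (b = 4 - (-1)*(-3) = 4 - 1*3 = 4 - 3 = 1)
p = -22 (p = -3 + (5 + 6*(-4)) = -3 + (5 - 24) = -3 - 19 = -22)
v = -39 (v = 1 - 1*40 = 1 - 40 = -39)
p*v = -22*(-39) = 858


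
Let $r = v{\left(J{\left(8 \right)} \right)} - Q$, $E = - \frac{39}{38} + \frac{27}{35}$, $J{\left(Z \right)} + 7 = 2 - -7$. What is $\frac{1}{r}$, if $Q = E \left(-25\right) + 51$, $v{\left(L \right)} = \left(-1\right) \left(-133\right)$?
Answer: $\frac{266}{20117} \approx 0.013223$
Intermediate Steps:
$J{\left(Z \right)} = 2$ ($J{\left(Z \right)} = -7 + \left(2 - -7\right) = -7 + \left(2 + 7\right) = -7 + 9 = 2$)
$E = - \frac{339}{1330}$ ($E = \left(-39\right) \frac{1}{38} + 27 \cdot \frac{1}{35} = - \frac{39}{38} + \frac{27}{35} = - \frac{339}{1330} \approx -0.25489$)
$v{\left(L \right)} = 133$
$Q = \frac{15261}{266}$ ($Q = \left(- \frac{339}{1330}\right) \left(-25\right) + 51 = \frac{1695}{266} + 51 = \frac{15261}{266} \approx 57.372$)
$r = \frac{20117}{266}$ ($r = 133 - \frac{15261}{266} = \frac{20117}{266} \approx 75.628$)
$\frac{1}{r} = \frac{1}{\frac{20117}{266}} = \frac{266}{20117}$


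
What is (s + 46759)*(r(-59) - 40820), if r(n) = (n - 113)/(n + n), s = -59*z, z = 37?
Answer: -107352113344/59 ≈ -1.8195e+9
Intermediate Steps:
s = -2183 (s = -59*37 = -2183)
r(n) = (-113 + n)/(2*n) (r(n) = (-113 + n)/((2*n)) = (-113 + n)*(1/(2*n)) = (-113 + n)/(2*n))
(s + 46759)*(r(-59) - 40820) = (-2183 + 46759)*((1/2)*(-113 - 59)/(-59) - 40820) = 44576*((1/2)*(-1/59)*(-172) - 40820) = 44576*(86/59 - 40820) = 44576*(-2408294/59) = -107352113344/59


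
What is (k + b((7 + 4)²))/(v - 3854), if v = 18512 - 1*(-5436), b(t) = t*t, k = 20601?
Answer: 17621/10047 ≈ 1.7539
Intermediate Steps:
b(t) = t²
v = 23948 (v = 18512 + 5436 = 23948)
(k + b((7 + 4)²))/(v - 3854) = (20601 + ((7 + 4)²)²)/(23948 - 3854) = (20601 + (11²)²)/20094 = (20601 + 121²)*(1/20094) = (20601 + 14641)*(1/20094) = 35242*(1/20094) = 17621/10047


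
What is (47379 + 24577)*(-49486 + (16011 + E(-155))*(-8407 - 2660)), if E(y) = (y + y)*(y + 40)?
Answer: -41143129257988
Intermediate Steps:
E(y) = 2*y*(40 + y) (E(y) = (2*y)*(40 + y) = 2*y*(40 + y))
(47379 + 24577)*(-49486 + (16011 + E(-155))*(-8407 - 2660)) = (47379 + 24577)*(-49486 + (16011 + 2*(-155)*(40 - 155))*(-8407 - 2660)) = 71956*(-49486 + (16011 + 2*(-155)*(-115))*(-11067)) = 71956*(-49486 + (16011 + 35650)*(-11067)) = 71956*(-49486 + 51661*(-11067)) = 71956*(-49486 - 571732287) = 71956*(-571781773) = -41143129257988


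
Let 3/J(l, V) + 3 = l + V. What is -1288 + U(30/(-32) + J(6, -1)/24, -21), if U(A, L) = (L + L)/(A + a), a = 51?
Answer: -516824/401 ≈ -1288.8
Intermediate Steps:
J(l, V) = 3/(-3 + V + l) (J(l, V) = 3/(-3 + (l + V)) = 3/(-3 + (V + l)) = 3/(-3 + V + l))
U(A, L) = 2*L/(51 + A) (U(A, L) = (L + L)/(A + 51) = (2*L)/(51 + A) = 2*L/(51 + A))
-1288 + U(30/(-32) + J(6, -1)/24, -21) = -1288 + 2*(-21)/(51 + (30/(-32) + (3/(-3 - 1 + 6))/24)) = -1288 + 2*(-21)/(51 + (30*(-1/32) + (3/2)*(1/24))) = -1288 + 2*(-21)/(51 + (-15/16 + (3*(½))*(1/24))) = -1288 + 2*(-21)/(51 + (-15/16 + (3/2)*(1/24))) = -1288 + 2*(-21)/(51 + (-15/16 + 1/16)) = -1288 + 2*(-21)/(51 - 7/8) = -1288 + 2*(-21)/(401/8) = -1288 + 2*(-21)*(8/401) = -1288 - 336/401 = -516824/401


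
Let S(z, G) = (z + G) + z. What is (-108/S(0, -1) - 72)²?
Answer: 1296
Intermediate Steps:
S(z, G) = G + 2*z (S(z, G) = (G + z) + z = G + 2*z)
(-108/S(0, -1) - 72)² = (-108/(-1 + 2*0) - 72)² = (-108/(-1 + 0) - 72)² = (-108/(-1) - 72)² = (-108*(-1) - 72)² = (108 - 72)² = 36² = 1296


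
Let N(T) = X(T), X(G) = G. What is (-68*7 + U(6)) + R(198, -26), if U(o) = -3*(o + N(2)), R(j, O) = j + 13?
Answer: -289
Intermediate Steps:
N(T) = T
R(j, O) = 13 + j
U(o) = -6 - 3*o (U(o) = -3*(o + 2) = -3*(2 + o) = -6 - 3*o)
(-68*7 + U(6)) + R(198, -26) = (-68*7 + (-6 - 3*6)) + (13 + 198) = (-476 + (-6 - 18)) + 211 = (-476 - 24) + 211 = -500 + 211 = -289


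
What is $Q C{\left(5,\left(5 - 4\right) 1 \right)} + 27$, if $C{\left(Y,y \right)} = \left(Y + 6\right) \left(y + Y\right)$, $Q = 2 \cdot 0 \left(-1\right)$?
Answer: $27$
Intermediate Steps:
$Q = 0$ ($Q = 0 \left(-1\right) = 0$)
$C{\left(Y,y \right)} = \left(6 + Y\right) \left(Y + y\right)$
$Q C{\left(5,\left(5 - 4\right) 1 \right)} + 27 = 0 \left(5^{2} + 6 \cdot 5 + 6 \left(5 - 4\right) 1 + 5 \left(5 - 4\right) 1\right) + 27 = 0 \left(25 + 30 + 6 \cdot 1 \cdot 1 + 5 \cdot 1 \cdot 1\right) + 27 = 0 \left(25 + 30 + 6 \cdot 1 + 5 \cdot 1\right) + 27 = 0 \left(25 + 30 + 6 + 5\right) + 27 = 0 \cdot 66 + 27 = 0 + 27 = 27$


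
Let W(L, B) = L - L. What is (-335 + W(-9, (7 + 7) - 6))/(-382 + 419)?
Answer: -335/37 ≈ -9.0540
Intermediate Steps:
W(L, B) = 0
(-335 + W(-9, (7 + 7) - 6))/(-382 + 419) = (-335 + 0)/(-382 + 419) = -335/37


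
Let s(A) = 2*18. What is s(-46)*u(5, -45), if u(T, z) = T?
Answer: 180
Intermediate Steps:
s(A) = 36
s(-46)*u(5, -45) = 36*5 = 180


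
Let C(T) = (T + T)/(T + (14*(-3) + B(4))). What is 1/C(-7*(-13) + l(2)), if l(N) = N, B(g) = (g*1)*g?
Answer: 67/186 ≈ 0.36022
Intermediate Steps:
B(g) = g² (B(g) = g*g = g²)
C(T) = 2*T/(-26 + T) (C(T) = (T + T)/(T + (14*(-3) + 4²)) = (2*T)/(T + (-42 + 16)) = (2*T)/(T - 26) = (2*T)/(-26 + T) = 2*T/(-26 + T))
1/C(-7*(-13) + l(2)) = 1/(2*(-7*(-13) + 2)/(-26 + (-7*(-13) + 2))) = 1/(2*(91 + 2)/(-26 + (91 + 2))) = 1/(2*93/(-26 + 93)) = 1/(2*93/67) = 1/(2*93*(1/67)) = 1/(186/67) = 67/186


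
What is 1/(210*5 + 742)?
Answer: 1/1792 ≈ 0.00055804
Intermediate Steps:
1/(210*5 + 742) = 1/(1050 + 742) = 1/1792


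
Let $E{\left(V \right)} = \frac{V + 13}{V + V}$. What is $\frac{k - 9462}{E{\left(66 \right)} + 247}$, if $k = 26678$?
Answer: $\frac{2272512}{32683} \approx 69.532$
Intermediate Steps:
$E{\left(V \right)} = \frac{13 + V}{2 V}$
$\frac{k - 9462}{E{\left(66 \right)} + 247} = \frac{26678 - 9462}{\frac{13 + 66}{2 \cdot 66} + 247} = \frac{17216}{\frac{1}{2} \cdot \frac{1}{66} \cdot 79 + 247} = \frac{17216}{\frac{79}{132} + 247} = \frac{17216}{\frac{32683}{132}} = 17216 \cdot \frac{132}{32683} = \frac{2272512}{32683}$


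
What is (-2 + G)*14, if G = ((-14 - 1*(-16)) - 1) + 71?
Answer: 980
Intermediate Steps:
G = 72 (G = ((-14 + 16) - 1) + 71 = (2 - 1) + 71 = 1 + 71 = 72)
(-2 + G)*14 = (-2 + 72)*14 = 70*14 = 980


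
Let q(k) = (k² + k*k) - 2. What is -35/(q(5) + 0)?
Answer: -35/48 ≈ -0.72917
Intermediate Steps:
q(k) = -2 + 2*k² (q(k) = (k² + k²) - 2 = 2*k² - 2 = -2 + 2*k²)
-35/(q(5) + 0) = -35/((-2 + 2*5²) + 0) = -35/((-2 + 2*25) + 0) = -35/((-2 + 50) + 0) = -35/(48 + 0) = -35/48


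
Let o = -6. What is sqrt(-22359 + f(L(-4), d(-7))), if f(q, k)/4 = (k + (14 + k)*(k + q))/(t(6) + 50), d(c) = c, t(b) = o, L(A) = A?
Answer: 3*I*sqrt(300707)/11 ≈ 149.55*I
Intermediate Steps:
t(b) = -6
f(q, k) = k/11 + (14 + k)*(k + q)/11 (f(q, k) = 4*((k + (14 + k)*(k + q))/(-6 + 50)) = 4*((k + (14 + k)*(k + q))/44) = 4*((k + (14 + k)*(k + q))*(1/44)) = 4*(k/44 + (14 + k)*(k + q)/44) = k/11 + (14 + k)*(k + q)/11)
sqrt(-22359 + f(L(-4), d(-7))) = sqrt(-22359 + ((1/11)*(-7)**2 + (14/11)*(-4) + (15/11)*(-7) + (1/11)*(-7)*(-4))) = sqrt(-22359 + ((1/11)*49 - 56/11 - 105/11 + 28/11)) = sqrt(-22359 + (49/11 - 56/11 - 105/11 + 28/11)) = sqrt(-22359 - 84/11) = sqrt(-246033/11) = 3*I*sqrt(300707)/11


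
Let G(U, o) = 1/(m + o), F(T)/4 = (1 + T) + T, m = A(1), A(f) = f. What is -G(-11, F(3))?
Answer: -1/29 ≈ -0.034483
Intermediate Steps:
m = 1
F(T) = 4 + 8*T (F(T) = 4*((1 + T) + T) = 4*(1 + 2*T) = 4 + 8*T)
G(U, o) = 1/(1 + o)
-G(-11, F(3)) = -1/(1 + (4 + 8*3)) = -1/(1 + (4 + 24)) = -1/(1 + 28) = -1/29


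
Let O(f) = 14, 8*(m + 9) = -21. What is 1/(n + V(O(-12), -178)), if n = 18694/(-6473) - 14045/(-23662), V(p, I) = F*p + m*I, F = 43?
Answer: 306328252/817576494869 ≈ 0.00037468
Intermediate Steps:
m = -93/8 (m = -9 + (⅛)*(-21) = -9 - 21/8 = -93/8 ≈ -11.625)
V(p, I) = 43*p - 93*I/8
n = -351424143/153164126 (n = 18694*(-1/6473) - 14045*(-1/23662) = -18694/6473 + 14045/23662 = -351424143/153164126 ≈ -2.2944)
1/(n + V(O(-12), -178)) = 1/(-351424143/153164126 + (43*14 - 93/8*(-178))) = 1/(-351424143/153164126 + (602 + 8277/4)) = 1/(-351424143/153164126 + 10685/4) = 1/(817576494869/306328252) = 306328252/817576494869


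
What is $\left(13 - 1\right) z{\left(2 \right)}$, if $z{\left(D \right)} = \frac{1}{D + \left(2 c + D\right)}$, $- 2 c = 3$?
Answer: $12$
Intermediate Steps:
$c = - \frac{3}{2}$ ($c = \left(- \frac{1}{2}\right) 3 = - \frac{3}{2} \approx -1.5$)
$z{\left(D \right)} = \frac{1}{-3 + 2 D}$ ($z{\left(D \right)} = \frac{1}{D + \left(2 \left(- \frac{3}{2}\right) + D\right)} = \frac{1}{D + \left(-3 + D\right)} = \frac{1}{-3 + 2 D}$)
$\left(13 - 1\right) z{\left(2 \right)} = \frac{13 - 1}{-3 + 2 \cdot 2} = \frac{12}{-3 + 4} = \frac{12}{1} = 12 \cdot 1 = 12$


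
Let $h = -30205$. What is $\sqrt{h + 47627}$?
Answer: $\sqrt{17422} \approx 131.99$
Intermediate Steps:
$\sqrt{h + 47627} = \sqrt{-30205 + 47627} = \sqrt{17422}$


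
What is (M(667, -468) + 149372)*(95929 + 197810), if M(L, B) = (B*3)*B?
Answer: 236884054116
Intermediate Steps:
M(L, B) = 3*B**2 (M(L, B) = (3*B)*B = 3*B**2)
(M(667, -468) + 149372)*(95929 + 197810) = (3*(-468)**2 + 149372)*(95929 + 197810) = (3*219024 + 149372)*293739 = (657072 + 149372)*293739 = 806444*293739 = 236884054116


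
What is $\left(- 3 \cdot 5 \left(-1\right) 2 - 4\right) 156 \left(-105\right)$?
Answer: $-425880$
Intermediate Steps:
$\left(- 3 \cdot 5 \left(-1\right) 2 - 4\right) 156 \left(-105\right) = \left(- 3 \left(\left(-5\right) 2\right) - 4\right) 156 \left(-105\right) = \left(\left(-3\right) \left(-10\right) - 4\right) 156 \left(-105\right) = \left(30 - 4\right) 156 \left(-105\right) = 26 \cdot 156 \left(-105\right) = 4056 \left(-105\right) = -425880$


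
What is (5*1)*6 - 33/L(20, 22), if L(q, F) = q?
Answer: 567/20 ≈ 28.350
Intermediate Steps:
(5*1)*6 - 33/L(20, 22) = (5*1)*6 - 33/20 = 5*6 - 33*1/20 = 30 - 33/20 = 567/20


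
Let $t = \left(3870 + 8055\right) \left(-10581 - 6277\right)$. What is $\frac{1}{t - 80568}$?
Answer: $- \frac{1}{201112218} \approx -4.9723 \cdot 10^{-9}$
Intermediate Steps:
$t = -201031650$ ($t = 11925 \left(-16858\right) = -201031650$)
$\frac{1}{t - 80568} = \frac{1}{-201031650 - 80568} = \frac{1}{-201112218} = - \frac{1}{201112218}$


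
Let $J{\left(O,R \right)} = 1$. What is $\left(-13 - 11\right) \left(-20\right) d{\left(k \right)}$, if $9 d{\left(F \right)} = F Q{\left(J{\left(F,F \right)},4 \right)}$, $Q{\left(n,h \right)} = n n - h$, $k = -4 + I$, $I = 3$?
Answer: $160$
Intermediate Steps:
$k = -1$ ($k = -4 + 3 = -1$)
$Q{\left(n,h \right)} = n^{2} - h$
$d{\left(F \right)} = - \frac{F}{3}$ ($d{\left(F \right)} = \frac{F \left(1^{2} - 4\right)}{9} = \frac{F \left(1 - 4\right)}{9} = \frac{F \left(-3\right)}{9} = \frac{\left(-3\right) F}{9} = - \frac{F}{3}$)
$\left(-13 - 11\right) \left(-20\right) d{\left(k \right)} = \left(-13 - 11\right) \left(-20\right) \left(\left(- \frac{1}{3}\right) \left(-1\right)\right) = \left(-13 - 11\right) \left(-20\right) \frac{1}{3} = \left(-24\right) \left(-20\right) \frac{1}{3} = 480 \cdot \frac{1}{3} = 160$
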